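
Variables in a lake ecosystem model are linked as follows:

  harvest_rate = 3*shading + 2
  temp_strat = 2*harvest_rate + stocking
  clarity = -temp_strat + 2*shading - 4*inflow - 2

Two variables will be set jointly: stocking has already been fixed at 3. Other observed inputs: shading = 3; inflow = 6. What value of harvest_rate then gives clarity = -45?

harvest_rate = 11

With stocking held at 3:
Intervening on harvest_rate fixes its value directly, overriding its dependence on shading.
Substituting into the temp_strat equation gives temp_strat = 2*harvest_rate + 3.
This gives clarity = -2*harvest_rate - 23.
Solve -2*harvest_rate - 23 = -45: harvest_rate = (-45 + 23) / -2 = 11.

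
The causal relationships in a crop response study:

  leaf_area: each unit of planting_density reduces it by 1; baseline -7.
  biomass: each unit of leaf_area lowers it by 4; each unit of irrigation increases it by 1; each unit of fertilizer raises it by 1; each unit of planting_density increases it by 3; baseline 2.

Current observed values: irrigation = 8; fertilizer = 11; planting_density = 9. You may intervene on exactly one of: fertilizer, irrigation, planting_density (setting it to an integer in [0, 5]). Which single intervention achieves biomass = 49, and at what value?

Intervening on fertilizer: biomass = fertilizer + 101. Reaching 49 requires fertilizer = -52, outside [0, 5].
Intervening on irrigation: biomass = irrigation + 104. Reaching 49 requires irrigation = -55, outside [0, 5].
Intervening on planting_density: with other inputs at their observed values, biomass = 7*planting_density + 49. Solving for 49 gives planting_density = 0, within [0, 5].

set planting_density = 0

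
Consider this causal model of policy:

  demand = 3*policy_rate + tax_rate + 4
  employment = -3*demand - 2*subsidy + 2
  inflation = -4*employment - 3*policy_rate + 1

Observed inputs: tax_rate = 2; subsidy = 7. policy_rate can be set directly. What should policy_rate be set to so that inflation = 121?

policy_rate = 0

Substituting into the demand equation gives demand = 3*policy_rate + 6.
employment becomes -9*policy_rate - 30.
Substituting into the inflation equation gives inflation = 33*policy_rate + 121.
Solve 33*policy_rate + 121 = 121: policy_rate = (121 - 121) / 33 = 0.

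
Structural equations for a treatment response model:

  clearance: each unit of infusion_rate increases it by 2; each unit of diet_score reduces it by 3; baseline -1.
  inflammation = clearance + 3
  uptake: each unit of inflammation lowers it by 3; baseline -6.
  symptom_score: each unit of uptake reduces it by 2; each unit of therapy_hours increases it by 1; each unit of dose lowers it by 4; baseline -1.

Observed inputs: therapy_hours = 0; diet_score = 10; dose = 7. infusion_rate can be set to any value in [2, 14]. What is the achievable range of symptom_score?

Substituting into the clearance equation gives clearance = 2*infusion_rate - 31.
Substituting into the inflammation equation gives inflammation = 2*infusion_rate - 28.
Substituting into the uptake equation gives uptake = -6*infusion_rate + 78.
So symptom_score = 12*infusion_rate - 185.
Linear in infusion_rate, so extremes are at the endpoints: infusion_rate = 2 gives symptom_score = -161; infusion_rate = 14 gives symptom_score = -17.

-161 to -17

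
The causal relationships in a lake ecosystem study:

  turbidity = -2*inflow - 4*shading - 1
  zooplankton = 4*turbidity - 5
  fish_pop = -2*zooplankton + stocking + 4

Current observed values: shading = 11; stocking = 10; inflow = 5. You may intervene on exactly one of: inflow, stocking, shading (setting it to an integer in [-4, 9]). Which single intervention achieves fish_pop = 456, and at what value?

set stocking = 2

Intervening on inflow: fish_pop = 16*inflow + 384. Reaching 456 requires inflow = 9/2, not an integer.
Intervening on stocking: with other inputs at their observed values, fish_pop = stocking + 454. Solving for 456 gives stocking = 2, within [-4, 9].
Intervening on shading: fish_pop = 32*shading + 112. Reaching 456 requires shading = 43/4, not an integer.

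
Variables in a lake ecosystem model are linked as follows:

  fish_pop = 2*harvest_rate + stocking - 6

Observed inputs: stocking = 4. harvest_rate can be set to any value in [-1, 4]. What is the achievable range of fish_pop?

Substituting into the fish_pop equation gives fish_pop = 2*harvest_rate - 2.
Linear in harvest_rate, so extremes are at the endpoints: harvest_rate = -1 gives fish_pop = -4; harvest_rate = 4 gives fish_pop = 6.

-4 to 6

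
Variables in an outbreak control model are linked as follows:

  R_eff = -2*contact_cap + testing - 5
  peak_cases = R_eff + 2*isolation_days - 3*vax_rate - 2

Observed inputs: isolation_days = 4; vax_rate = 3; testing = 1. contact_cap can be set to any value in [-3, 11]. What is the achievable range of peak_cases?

Substituting into the R_eff equation gives R_eff = -2*contact_cap - 4.
This gives peak_cases = -2*contact_cap - 7.
Linear in contact_cap, so extremes are at the endpoints: contact_cap = -3 gives peak_cases = -1; contact_cap = 11 gives peak_cases = -29.

-29 to -1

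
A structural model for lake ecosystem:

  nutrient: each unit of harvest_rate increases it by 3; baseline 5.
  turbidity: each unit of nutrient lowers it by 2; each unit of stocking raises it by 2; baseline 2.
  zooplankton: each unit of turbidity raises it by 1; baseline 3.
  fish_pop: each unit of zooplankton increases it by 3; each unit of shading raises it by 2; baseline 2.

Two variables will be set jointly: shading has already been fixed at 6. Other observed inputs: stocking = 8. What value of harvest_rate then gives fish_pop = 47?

With shading held at 6:
Substituting into the turbidity equation gives turbidity = -6*harvest_rate + 8.
zooplankton becomes -6*harvest_rate + 11.
So fish_pop = -18*harvest_rate + 47.
Solve -18*harvest_rate + 47 = 47: harvest_rate = (47 - 47) / -18 = 0.

harvest_rate = 0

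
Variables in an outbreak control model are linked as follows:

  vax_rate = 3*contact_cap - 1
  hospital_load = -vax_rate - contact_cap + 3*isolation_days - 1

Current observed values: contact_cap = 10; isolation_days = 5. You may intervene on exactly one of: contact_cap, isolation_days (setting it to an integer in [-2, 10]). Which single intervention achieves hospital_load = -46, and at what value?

Intervening on contact_cap: hospital_load = -4*contact_cap + 15. Reaching -46 requires contact_cap = 61/4, not an integer.
Intervening on isolation_days: with other inputs at their observed values, hospital_load = 3*isolation_days - 40. Solving for -46 gives isolation_days = -2, within [-2, 10].

set isolation_days = -2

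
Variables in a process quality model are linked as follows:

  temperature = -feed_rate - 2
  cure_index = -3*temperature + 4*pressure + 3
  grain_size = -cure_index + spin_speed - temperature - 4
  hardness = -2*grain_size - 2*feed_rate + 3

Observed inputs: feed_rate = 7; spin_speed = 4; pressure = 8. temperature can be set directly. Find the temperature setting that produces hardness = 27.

Intervening on temperature fixes its value directly, overriding its dependence on feed_rate.
Substituting into the cure_index equation gives cure_index = -3*temperature + 35.
So grain_size = 2*temperature - 35.
This gives hardness = -4*temperature + 59.
Solve -4*temperature + 59 = 27: temperature = (27 - 59) / -4 = 8.

temperature = 8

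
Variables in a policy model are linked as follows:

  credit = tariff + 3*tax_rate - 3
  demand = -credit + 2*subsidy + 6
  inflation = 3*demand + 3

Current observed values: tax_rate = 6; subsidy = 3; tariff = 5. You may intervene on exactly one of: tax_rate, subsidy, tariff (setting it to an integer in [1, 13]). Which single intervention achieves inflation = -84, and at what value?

Intervening on tax_rate: with other inputs at their observed values, inflation = -9*tax_rate + 33. Solving for -84 gives tax_rate = 13, within [1, 13].
Intervening on subsidy: inflation = 6*subsidy - 39. Reaching -84 requires subsidy = -15/2, not an integer.
Intervening on tariff: inflation = -3*tariff - 6. Reaching -84 requires tariff = 26, outside [1, 13].

set tax_rate = 13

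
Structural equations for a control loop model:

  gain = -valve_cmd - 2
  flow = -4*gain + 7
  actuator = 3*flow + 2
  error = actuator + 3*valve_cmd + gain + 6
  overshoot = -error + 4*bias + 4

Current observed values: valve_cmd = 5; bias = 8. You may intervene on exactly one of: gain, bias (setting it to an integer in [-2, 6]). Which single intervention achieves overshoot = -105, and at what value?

set bias = 3

Intervening on gain: overshoot = 11*gain - 8. Reaching -105 requires gain = -97/11, not an integer.
Intervening on bias: with other inputs at their observed values, overshoot = 4*bias - 117. Solving for -105 gives bias = 3, within [-2, 6].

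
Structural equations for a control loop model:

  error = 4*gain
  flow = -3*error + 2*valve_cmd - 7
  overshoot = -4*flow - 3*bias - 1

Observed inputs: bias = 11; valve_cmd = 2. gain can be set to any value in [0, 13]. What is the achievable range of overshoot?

-22 to 602

Substituting into the flow equation gives flow = -12*gain - 3.
This gives overshoot = 48*gain - 22.
Linear in gain, so extremes are at the endpoints: gain = 0 gives overshoot = -22; gain = 13 gives overshoot = 602.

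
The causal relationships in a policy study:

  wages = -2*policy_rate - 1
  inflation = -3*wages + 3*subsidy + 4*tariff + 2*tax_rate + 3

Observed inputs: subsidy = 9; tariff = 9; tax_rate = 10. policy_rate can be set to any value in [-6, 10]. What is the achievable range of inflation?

Substituting into the inflation equation gives inflation = 6*policy_rate + 89.
Linear in policy_rate, so extremes are at the endpoints: policy_rate = -6 gives inflation = 53; policy_rate = 10 gives inflation = 149.

53 to 149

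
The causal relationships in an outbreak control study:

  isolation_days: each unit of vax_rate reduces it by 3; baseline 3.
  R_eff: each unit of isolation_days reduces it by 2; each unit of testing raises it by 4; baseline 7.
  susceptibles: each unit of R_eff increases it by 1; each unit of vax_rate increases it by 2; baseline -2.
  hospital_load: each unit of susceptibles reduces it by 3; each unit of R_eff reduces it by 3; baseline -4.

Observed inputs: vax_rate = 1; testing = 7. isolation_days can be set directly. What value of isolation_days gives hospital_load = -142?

Intervening on isolation_days fixes its value directly, overriding its dependence on vax_rate.
Substituting into the R_eff equation gives R_eff = -2*isolation_days + 35.
susceptibles becomes -2*isolation_days + 35.
hospital_load becomes 12*isolation_days - 214.
Solve 12*isolation_days - 214 = -142: isolation_days = (-142 + 214) / 12 = 6.

isolation_days = 6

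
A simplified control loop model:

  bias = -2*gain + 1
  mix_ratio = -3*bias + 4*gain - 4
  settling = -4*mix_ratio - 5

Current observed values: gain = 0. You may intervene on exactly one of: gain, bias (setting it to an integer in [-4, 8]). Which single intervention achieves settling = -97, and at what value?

Intervening on gain: with other inputs at their observed values, settling = -40*gain + 23. Solving for -97 gives gain = 3, within [-4, 8].
Intervening on bias: settling = 12*bias + 11. Reaching -97 requires bias = -9, outside [-4, 8].

set gain = 3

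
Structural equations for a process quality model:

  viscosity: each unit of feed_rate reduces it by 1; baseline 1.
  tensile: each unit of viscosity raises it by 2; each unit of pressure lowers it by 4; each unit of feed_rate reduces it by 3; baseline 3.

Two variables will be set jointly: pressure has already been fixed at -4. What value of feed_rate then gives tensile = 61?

feed_rate = -8

With pressure held at -4:
Substituting into the tensile equation gives tensile = -5*feed_rate + 21.
Solve -5*feed_rate + 21 = 61: feed_rate = (61 - 21) / -5 = -8.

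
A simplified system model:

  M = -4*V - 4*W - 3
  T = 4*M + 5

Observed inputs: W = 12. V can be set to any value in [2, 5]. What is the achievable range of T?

Substituting into the M equation gives M = -4*V - 51.
Substituting into the T equation gives T = -16*V - 199.
Linear in V, so extremes are at the endpoints: V = 2 gives T = -231; V = 5 gives T = -279.

-279 to -231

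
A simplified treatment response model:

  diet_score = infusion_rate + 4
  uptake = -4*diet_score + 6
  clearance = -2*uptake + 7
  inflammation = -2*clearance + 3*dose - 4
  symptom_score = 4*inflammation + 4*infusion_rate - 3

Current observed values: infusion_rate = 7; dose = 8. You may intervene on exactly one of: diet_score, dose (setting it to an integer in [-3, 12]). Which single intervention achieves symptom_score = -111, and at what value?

Intervening on diet_score: with other inputs at their observed values, symptom_score = -64*diet_score + 145. Solving for -111 gives diet_score = 4, within [-3, 12].
Intervening on dose: symptom_score = 12*dose - 655. Reaching -111 requires dose = 136/3, not an integer.

set diet_score = 4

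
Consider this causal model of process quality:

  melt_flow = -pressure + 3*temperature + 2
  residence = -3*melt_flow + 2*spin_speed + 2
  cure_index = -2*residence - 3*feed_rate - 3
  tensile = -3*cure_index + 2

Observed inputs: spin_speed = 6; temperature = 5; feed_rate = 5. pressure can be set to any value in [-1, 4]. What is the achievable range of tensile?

-184 to -94

Substituting into the melt_flow equation gives melt_flow = -pressure + 17.
So residence = 3*pressure - 37.
This gives cure_index = -6*pressure + 56.
Substituting into the tensile equation gives tensile = 18*pressure - 166.
Linear in pressure, so extremes are at the endpoints: pressure = -1 gives tensile = -184; pressure = 4 gives tensile = -94.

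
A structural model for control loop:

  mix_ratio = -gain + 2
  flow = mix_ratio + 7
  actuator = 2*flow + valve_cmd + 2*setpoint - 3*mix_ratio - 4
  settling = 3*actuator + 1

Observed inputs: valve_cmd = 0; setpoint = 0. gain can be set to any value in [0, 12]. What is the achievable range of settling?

25 to 61

Substituting into the flow equation gives flow = -gain + 9.
So actuator = gain + 8.
Substituting into the settling equation gives settling = 3*gain + 25.
Linear in gain, so extremes are at the endpoints: gain = 0 gives settling = 25; gain = 12 gives settling = 61.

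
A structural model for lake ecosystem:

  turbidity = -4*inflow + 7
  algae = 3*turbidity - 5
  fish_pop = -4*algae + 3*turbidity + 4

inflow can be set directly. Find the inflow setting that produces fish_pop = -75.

inflow = -1

Substituting into the algae equation gives algae = -12*inflow + 16.
So fish_pop = 36*inflow - 39.
Solve 36*inflow - 39 = -75: inflow = (-75 + 39) / 36 = -1.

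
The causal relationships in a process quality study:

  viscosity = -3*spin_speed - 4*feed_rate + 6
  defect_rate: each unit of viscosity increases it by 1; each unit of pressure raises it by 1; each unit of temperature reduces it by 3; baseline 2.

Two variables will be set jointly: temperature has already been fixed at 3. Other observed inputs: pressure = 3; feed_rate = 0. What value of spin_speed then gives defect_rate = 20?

With temperature held at 3:
Substituting into the viscosity equation gives viscosity = -3*spin_speed + 6.
Substituting into the defect_rate equation gives defect_rate = -3*spin_speed + 2.
Solve -3*spin_speed + 2 = 20: spin_speed = (20 - 2) / -3 = -6.

spin_speed = -6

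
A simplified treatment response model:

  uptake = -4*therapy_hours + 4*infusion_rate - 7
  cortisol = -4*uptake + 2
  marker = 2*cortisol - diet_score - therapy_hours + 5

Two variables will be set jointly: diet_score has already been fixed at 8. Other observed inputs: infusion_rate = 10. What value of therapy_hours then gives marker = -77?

therapy_hours = 6

With diet_score held at 8:
Substituting into the uptake equation gives uptake = -4*therapy_hours + 33.
cortisol becomes 16*therapy_hours - 130.
Substituting into the marker equation gives marker = 31*therapy_hours - 263.
Solve 31*therapy_hours - 263 = -77: therapy_hours = (-77 + 263) / 31 = 6.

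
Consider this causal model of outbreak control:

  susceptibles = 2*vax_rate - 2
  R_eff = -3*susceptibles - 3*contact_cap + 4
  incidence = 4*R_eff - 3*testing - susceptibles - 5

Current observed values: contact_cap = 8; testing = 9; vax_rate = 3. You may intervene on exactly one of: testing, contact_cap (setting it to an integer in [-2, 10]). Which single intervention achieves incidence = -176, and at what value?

set contact_cap = 9

Intervening on testing: incidence = -3*testing - 137. Reaching -176 requires testing = 13, outside [-2, 10].
Intervening on contact_cap: with other inputs at their observed values, incidence = -12*contact_cap - 68. Solving for -176 gives contact_cap = 9, within [-2, 10].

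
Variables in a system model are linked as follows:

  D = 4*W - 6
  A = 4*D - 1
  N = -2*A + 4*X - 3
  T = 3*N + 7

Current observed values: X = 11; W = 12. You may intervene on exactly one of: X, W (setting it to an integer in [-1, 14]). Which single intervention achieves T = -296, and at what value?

Intervening on X: T = 12*X - 1004. Reaching -296 requires X = 59, outside [-1, 14].
Intervening on W: with other inputs at their observed values, T = -96*W + 280. Solving for -296 gives W = 6, within [-1, 14].

set W = 6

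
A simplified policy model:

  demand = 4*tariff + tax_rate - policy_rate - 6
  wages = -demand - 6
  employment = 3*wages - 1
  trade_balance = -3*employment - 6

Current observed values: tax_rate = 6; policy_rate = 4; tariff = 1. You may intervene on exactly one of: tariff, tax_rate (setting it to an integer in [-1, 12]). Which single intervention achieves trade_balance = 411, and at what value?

set tariff = 11

Intervening on tariff: with other inputs at their observed values, trade_balance = 36*tariff + 15. Solving for 411 gives tariff = 11, within [-1, 12].
Intervening on tax_rate: trade_balance = 9*tax_rate - 3. Reaching 411 requires tax_rate = 46, outside [-1, 12].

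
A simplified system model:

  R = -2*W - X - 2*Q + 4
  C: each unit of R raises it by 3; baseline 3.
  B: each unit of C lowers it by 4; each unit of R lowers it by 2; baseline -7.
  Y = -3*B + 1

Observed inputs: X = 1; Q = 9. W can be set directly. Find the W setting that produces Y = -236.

W = -4

Substituting into the R equation gives R = -2*W - 15.
This gives C = -6*W - 42.
Substituting into the B equation gives B = 28*W + 191.
This gives Y = -84*W - 572.
Solve -84*W - 572 = -236: W = (-236 + 572) / -84 = -4.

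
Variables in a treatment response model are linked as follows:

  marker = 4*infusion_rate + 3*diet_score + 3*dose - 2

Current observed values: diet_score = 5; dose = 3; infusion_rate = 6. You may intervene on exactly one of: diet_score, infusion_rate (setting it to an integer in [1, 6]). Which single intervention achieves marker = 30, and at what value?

Intervening on diet_score: marker = 3*diet_score + 31. Reaching 30 requires diet_score = -1/3, not an integer.
Intervening on infusion_rate: with other inputs at their observed values, marker = 4*infusion_rate + 22. Solving for 30 gives infusion_rate = 2, within [1, 6].

set infusion_rate = 2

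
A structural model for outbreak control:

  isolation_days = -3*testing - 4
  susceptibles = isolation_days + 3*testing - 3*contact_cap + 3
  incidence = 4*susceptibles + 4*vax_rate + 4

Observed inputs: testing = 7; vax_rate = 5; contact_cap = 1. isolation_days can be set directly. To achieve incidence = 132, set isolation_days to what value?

isolation_days = 6

Intervening on isolation_days fixes its value directly, overriding its dependence on testing.
Substituting into the susceptibles equation gives susceptibles = isolation_days + 21.
Substituting into the incidence equation gives incidence = 4*isolation_days + 108.
Solve 4*isolation_days + 108 = 132: isolation_days = (132 - 108) / 4 = 6.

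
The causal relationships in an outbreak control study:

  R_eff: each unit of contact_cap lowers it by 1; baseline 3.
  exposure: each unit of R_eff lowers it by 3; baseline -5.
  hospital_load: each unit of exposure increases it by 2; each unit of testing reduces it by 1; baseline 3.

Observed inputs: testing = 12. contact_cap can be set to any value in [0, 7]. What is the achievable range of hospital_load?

Substituting into the exposure equation gives exposure = 3*contact_cap - 14.
So hospital_load = 6*contact_cap - 37.
Linear in contact_cap, so extremes are at the endpoints: contact_cap = 0 gives hospital_load = -37; contact_cap = 7 gives hospital_load = 5.

-37 to 5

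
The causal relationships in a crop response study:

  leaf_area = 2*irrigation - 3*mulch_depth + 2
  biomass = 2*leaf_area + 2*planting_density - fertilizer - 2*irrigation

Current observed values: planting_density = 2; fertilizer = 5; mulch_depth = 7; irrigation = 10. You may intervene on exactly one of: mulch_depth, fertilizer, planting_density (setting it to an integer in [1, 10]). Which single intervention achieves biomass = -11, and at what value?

Intervening on mulch_depth: biomass = -6*mulch_depth + 23. Reaching -11 requires mulch_depth = 17/3, not an integer.
Intervening on fertilizer: biomass = -fertilizer - 14. Reaching -11 requires fertilizer = -3, outside [1, 10].
Intervening on planting_density: with other inputs at their observed values, biomass = 2*planting_density - 23. Solving for -11 gives planting_density = 6, within [1, 10].

set planting_density = 6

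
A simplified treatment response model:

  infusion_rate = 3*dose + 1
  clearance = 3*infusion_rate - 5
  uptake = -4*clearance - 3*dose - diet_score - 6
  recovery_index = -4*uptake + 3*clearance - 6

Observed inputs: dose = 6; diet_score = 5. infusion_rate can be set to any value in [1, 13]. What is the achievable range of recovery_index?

Intervening on infusion_rate fixes its value directly, overriding its dependence on dose.
Substituting into the uptake equation gives uptake = -12*infusion_rate - 9.
Substituting into the recovery_index equation gives recovery_index = 57*infusion_rate + 15.
Linear in infusion_rate, so extremes are at the endpoints: infusion_rate = 1 gives recovery_index = 72; infusion_rate = 13 gives recovery_index = 756.

72 to 756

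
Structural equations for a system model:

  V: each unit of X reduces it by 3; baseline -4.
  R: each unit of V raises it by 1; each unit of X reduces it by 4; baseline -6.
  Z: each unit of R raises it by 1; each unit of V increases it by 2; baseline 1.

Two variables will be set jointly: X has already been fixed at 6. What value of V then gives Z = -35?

V = -2

With X held at 6:
Intervening on V fixes its value directly, overriding its dependence on X.
Substituting into the R equation gives R = V - 30.
Substituting into the Z equation gives Z = 3*V - 29.
Solve 3*V - 29 = -35: V = (-35 + 29) / 3 = -2.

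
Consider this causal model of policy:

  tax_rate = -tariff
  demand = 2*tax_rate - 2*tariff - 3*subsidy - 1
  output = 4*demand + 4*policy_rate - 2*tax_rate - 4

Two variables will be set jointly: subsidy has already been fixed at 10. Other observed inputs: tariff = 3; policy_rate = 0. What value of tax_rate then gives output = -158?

tax_rate = -1

With subsidy held at 10:
Intervening on tax_rate fixes its value directly, overriding its dependence on tariff.
Substituting into the demand equation gives demand = 2*tax_rate - 37.
Substituting into the output equation gives output = 6*tax_rate - 152.
Solve 6*tax_rate - 152 = -158: tax_rate = (-158 + 152) / 6 = -1.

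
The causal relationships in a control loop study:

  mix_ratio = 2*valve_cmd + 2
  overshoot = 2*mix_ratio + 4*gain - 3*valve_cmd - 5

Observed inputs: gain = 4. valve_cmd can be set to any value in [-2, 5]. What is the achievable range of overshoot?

Substituting into the overshoot equation gives overshoot = valve_cmd + 15.
Linear in valve_cmd, so extremes are at the endpoints: valve_cmd = -2 gives overshoot = 13; valve_cmd = 5 gives overshoot = 20.

13 to 20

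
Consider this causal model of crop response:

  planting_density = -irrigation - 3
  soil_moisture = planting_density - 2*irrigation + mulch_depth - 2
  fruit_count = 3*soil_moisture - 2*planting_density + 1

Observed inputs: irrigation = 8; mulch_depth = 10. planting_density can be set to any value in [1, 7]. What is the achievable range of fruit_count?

-22 to -16

Intervening on planting_density fixes its value directly, overriding its dependence on irrigation.
Substituting into the soil_moisture equation gives soil_moisture = planting_density - 8.
Substituting into the fruit_count equation gives fruit_count = planting_density - 23.
Linear in planting_density, so extremes are at the endpoints: planting_density = 1 gives fruit_count = -22; planting_density = 7 gives fruit_count = -16.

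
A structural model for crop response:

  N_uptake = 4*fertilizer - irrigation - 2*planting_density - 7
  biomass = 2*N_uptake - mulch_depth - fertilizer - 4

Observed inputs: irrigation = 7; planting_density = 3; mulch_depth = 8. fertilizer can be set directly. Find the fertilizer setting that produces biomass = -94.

Substituting into the N_uptake equation gives N_uptake = 4*fertilizer - 20.
Substituting into the biomass equation gives biomass = 7*fertilizer - 52.
Solve 7*fertilizer - 52 = -94: fertilizer = (-94 + 52) / 7 = -6.

fertilizer = -6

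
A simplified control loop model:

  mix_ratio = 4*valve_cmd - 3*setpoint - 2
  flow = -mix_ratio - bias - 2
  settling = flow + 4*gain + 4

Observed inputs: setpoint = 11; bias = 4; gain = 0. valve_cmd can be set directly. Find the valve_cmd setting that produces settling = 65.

Substituting into the mix_ratio equation gives mix_ratio = 4*valve_cmd - 35.
This gives flow = -4*valve_cmd + 29.
Substituting into the settling equation gives settling = -4*valve_cmd + 33.
Solve -4*valve_cmd + 33 = 65: valve_cmd = (65 - 33) / -4 = -8.

valve_cmd = -8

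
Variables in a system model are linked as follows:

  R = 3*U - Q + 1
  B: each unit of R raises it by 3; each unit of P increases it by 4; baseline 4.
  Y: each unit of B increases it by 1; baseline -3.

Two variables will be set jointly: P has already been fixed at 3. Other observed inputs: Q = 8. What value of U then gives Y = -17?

With P held at 3:
Substituting into the R equation gives R = 3*U - 7.
Substituting into the B equation gives B = 9*U - 5.
Substituting into the Y equation gives Y = 9*U - 8.
Solve 9*U - 8 = -17: U = (-17 + 8) / 9 = -1.

U = -1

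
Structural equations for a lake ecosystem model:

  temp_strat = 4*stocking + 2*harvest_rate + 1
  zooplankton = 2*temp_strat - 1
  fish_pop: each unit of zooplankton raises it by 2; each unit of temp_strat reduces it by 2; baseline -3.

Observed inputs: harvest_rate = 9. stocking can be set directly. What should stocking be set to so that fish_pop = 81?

Substituting into the temp_strat equation gives temp_strat = 4*stocking + 19.
So zooplankton = 8*stocking + 37.
Substituting into the fish_pop equation gives fish_pop = 8*stocking + 33.
Solve 8*stocking + 33 = 81: stocking = (81 - 33) / 8 = 6.

stocking = 6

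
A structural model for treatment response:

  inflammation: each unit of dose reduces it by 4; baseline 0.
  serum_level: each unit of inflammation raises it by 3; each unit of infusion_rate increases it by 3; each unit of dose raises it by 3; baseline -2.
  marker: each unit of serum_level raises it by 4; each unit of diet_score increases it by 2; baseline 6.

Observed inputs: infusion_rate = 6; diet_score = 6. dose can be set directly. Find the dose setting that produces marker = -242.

dose = 9

Substituting into the serum_level equation gives serum_level = -9*dose + 16.
This gives marker = -36*dose + 82.
Solve -36*dose + 82 = -242: dose = (-242 - 82) / -36 = 9.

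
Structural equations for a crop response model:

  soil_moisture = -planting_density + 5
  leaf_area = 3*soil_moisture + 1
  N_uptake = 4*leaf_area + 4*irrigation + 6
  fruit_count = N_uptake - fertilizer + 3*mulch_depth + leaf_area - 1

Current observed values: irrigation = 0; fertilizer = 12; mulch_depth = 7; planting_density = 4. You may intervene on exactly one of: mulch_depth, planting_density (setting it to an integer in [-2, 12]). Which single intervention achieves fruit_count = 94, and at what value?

Intervening on mulch_depth: fruit_count = 3*mulch_depth + 13. Reaching 94 requires mulch_depth = 27, outside [-2, 12].
Intervening on planting_density: with other inputs at their observed values, fruit_count = -15*planting_density + 94. Solving for 94 gives planting_density = 0, within [-2, 12].

set planting_density = 0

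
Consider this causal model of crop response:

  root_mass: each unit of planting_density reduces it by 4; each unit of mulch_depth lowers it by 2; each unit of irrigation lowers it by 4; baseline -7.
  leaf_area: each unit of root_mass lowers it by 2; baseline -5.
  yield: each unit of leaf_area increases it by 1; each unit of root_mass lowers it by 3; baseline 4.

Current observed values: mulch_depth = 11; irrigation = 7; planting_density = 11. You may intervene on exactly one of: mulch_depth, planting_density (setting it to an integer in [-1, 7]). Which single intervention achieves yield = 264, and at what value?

Intervening on mulch_depth: yield = 10*mulch_depth + 394. Reaching 264 requires mulch_depth = -13, outside [-1, 7].
Intervening on planting_density: with other inputs at their observed values, yield = 20*planting_density + 284. Solving for 264 gives planting_density = -1, within [-1, 7].

set planting_density = -1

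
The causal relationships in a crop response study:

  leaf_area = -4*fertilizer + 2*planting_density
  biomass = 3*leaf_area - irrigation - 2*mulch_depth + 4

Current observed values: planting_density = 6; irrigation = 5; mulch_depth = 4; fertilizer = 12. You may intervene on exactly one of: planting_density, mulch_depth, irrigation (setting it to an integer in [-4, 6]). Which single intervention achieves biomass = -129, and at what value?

set planting_density = 4

Intervening on planting_density: with other inputs at their observed values, biomass = 6*planting_density - 153. Solving for -129 gives planting_density = 4, within [-4, 6].
Intervening on mulch_depth: biomass = -2*mulch_depth - 109. Reaching -129 requires mulch_depth = 10, outside [-4, 6].
Intervening on irrigation: biomass = -irrigation - 112. Reaching -129 requires irrigation = 17, outside [-4, 6].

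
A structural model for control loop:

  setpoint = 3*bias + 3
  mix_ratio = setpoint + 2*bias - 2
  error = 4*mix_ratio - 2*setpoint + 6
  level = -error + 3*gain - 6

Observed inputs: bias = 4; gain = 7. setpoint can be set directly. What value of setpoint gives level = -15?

Intervening on setpoint fixes its value directly, overriding its dependence on bias.
Substituting into the mix_ratio equation gives mix_ratio = setpoint + 6.
This gives error = 2*setpoint + 30.
Substituting into the level equation gives level = -2*setpoint - 15.
Solve -2*setpoint - 15 = -15: setpoint = (-15 + 15) / -2 = 0.

setpoint = 0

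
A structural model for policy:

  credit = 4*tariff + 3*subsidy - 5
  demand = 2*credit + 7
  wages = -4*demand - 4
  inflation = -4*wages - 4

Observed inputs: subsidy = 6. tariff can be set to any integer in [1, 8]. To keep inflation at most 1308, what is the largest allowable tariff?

tariff = 6

Substituting into the credit equation gives credit = 4*tariff + 13.
demand becomes 8*tariff + 33.
Substituting into the wages equation gives wages = -32*tariff - 136.
So inflation = 128*tariff + 540.
Require 128*tariff + 540 ≤ 1308, so tariff ≤ 6.
The largest integer in [1, 8] satisfying this is 6.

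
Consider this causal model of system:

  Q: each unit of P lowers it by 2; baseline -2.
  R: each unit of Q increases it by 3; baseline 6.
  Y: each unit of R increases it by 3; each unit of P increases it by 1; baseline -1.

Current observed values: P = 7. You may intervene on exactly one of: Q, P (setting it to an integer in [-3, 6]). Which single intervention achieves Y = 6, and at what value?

set Q = -2

Intervening on Q: with other inputs at their observed values, Y = 9*Q + 24. Solving for 6 gives Q = -2, within [-3, 6].
Intervening on P: Y = -17*P - 1. Reaching 6 requires P = -7/17, not an integer.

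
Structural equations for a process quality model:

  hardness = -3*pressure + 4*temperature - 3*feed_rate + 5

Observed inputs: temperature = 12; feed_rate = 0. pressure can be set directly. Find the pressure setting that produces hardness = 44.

pressure = 3

Substituting into the hardness equation gives hardness = -3*pressure + 53.
Solve -3*pressure + 53 = 44: pressure = (44 - 53) / -3 = 3.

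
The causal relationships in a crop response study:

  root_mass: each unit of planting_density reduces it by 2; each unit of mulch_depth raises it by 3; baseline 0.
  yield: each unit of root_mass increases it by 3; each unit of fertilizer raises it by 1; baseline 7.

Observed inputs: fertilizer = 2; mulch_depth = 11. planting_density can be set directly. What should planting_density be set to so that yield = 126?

planting_density = -3

Substituting into the root_mass equation gives root_mass = -2*planting_density + 33.
This gives yield = -6*planting_density + 108.
Solve -6*planting_density + 108 = 126: planting_density = (126 - 108) / -6 = -3.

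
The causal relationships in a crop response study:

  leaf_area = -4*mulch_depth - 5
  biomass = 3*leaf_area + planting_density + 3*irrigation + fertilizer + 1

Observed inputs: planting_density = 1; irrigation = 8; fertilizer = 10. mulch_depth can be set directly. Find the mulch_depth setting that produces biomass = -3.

mulch_depth = 2

Substituting into the biomass equation gives biomass = -12*mulch_depth + 21.
Solve -12*mulch_depth + 21 = -3: mulch_depth = (-3 - 21) / -12 = 2.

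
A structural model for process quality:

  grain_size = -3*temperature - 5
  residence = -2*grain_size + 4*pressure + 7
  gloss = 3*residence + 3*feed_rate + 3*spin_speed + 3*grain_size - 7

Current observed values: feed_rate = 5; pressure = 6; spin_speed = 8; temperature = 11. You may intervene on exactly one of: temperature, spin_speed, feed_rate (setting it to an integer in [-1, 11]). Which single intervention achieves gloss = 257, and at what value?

Intervening on temperature: gloss = 9*temperature + 140. Reaching 257 requires temperature = 13, outside [-1, 11].
Intervening on spin_speed: gloss = 3*spin_speed + 215. Reaching 257 requires spin_speed = 14, outside [-1, 11].
Intervening on feed_rate: with other inputs at their observed values, gloss = 3*feed_rate + 224. Solving for 257 gives feed_rate = 11, within [-1, 11].

set feed_rate = 11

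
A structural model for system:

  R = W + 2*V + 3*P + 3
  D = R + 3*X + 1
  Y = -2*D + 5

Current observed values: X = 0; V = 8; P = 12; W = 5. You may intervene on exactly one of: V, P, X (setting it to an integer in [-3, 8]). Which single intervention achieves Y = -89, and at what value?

Intervening on V: with other inputs at their observed values, Y = -4*V - 85. Solving for -89 gives V = 1, within [-3, 8].
Intervening on P: Y = -6*P - 45. Reaching -89 requires P = 22/3, not an integer.
Intervening on X: Y = -6*X - 117. Reaching -89 requires X = -14/3, not an integer.

set V = 1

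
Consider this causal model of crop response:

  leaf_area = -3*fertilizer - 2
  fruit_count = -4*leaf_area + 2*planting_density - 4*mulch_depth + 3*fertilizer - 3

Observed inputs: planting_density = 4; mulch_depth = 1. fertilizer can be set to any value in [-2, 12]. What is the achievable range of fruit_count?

Substituting into the fruit_count equation gives fruit_count = 15*fertilizer + 9.
Linear in fertilizer, so extremes are at the endpoints: fertilizer = -2 gives fruit_count = -21; fertilizer = 12 gives fruit_count = 189.

-21 to 189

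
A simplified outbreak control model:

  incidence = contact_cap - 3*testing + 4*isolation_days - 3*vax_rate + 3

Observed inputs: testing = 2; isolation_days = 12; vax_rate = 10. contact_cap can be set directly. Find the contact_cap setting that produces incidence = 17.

contact_cap = 2

Substituting into the incidence equation gives incidence = contact_cap + 15.
Solve contact_cap + 15 = 17: contact_cap = (17 - 15) / 1 = 2.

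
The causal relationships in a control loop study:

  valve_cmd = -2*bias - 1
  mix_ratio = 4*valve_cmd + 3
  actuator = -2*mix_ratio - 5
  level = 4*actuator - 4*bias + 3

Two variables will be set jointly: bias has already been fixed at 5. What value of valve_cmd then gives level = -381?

With bias held at 5:
Intervening on valve_cmd fixes its value directly, overriding its dependence on bias.
Substituting into the actuator equation gives actuator = -8*valve_cmd - 11.
level becomes -32*valve_cmd - 61.
Solve -32*valve_cmd - 61 = -381: valve_cmd = (-381 + 61) / -32 = 10.

valve_cmd = 10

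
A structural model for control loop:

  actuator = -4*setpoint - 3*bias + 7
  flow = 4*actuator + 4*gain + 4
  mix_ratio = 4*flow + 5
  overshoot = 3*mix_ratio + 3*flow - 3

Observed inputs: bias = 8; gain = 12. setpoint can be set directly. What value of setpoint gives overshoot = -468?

Substituting into the actuator equation gives actuator = -4*setpoint - 17.
Substituting into the flow equation gives flow = -16*setpoint - 16.
Substituting into the mix_ratio equation gives mix_ratio = -64*setpoint - 59.
overshoot becomes -240*setpoint - 228.
Solve -240*setpoint - 228 = -468: setpoint = (-468 + 228) / -240 = 1.

setpoint = 1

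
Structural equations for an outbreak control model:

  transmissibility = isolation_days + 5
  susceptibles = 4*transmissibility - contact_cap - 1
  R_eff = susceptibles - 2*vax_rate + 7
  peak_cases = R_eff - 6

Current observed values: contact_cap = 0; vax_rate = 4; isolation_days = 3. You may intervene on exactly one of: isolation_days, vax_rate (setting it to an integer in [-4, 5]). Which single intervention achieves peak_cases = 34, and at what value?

set vax_rate = -1

Intervening on isolation_days: peak_cases = 4*isolation_days + 12. Reaching 34 requires isolation_days = 11/2, not an integer.
Intervening on vax_rate: with other inputs at their observed values, peak_cases = -2*vax_rate + 32. Solving for 34 gives vax_rate = -1, within [-4, 5].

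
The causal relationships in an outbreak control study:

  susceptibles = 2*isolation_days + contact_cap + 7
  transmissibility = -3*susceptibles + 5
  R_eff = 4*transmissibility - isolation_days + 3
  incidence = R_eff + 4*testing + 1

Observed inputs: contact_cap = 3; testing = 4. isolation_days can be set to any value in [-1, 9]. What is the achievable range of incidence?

-305 to -55

Substituting into the susceptibles equation gives susceptibles = 2*isolation_days + 10.
So transmissibility = -6*isolation_days - 25.
This gives R_eff = -25*isolation_days - 97.
Substituting into the incidence equation gives incidence = -25*isolation_days - 80.
Linear in isolation_days, so extremes are at the endpoints: isolation_days = -1 gives incidence = -55; isolation_days = 9 gives incidence = -305.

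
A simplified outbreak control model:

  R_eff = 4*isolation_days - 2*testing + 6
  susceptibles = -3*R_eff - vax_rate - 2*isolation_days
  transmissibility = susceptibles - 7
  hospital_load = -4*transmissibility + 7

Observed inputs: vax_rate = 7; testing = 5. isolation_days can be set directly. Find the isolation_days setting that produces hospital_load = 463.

Substituting into the R_eff equation gives R_eff = 4*isolation_days - 4.
Substituting into the susceptibles equation gives susceptibles = -14*isolation_days + 5.
Substituting into the transmissibility equation gives transmissibility = -14*isolation_days - 2.
hospital_load becomes 56*isolation_days + 15.
Solve 56*isolation_days + 15 = 463: isolation_days = (463 - 15) / 56 = 8.

isolation_days = 8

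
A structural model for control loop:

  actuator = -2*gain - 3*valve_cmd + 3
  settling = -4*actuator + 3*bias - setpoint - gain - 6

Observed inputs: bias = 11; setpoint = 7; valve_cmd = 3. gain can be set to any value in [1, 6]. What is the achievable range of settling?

Substituting into the actuator equation gives actuator = -2*gain - 6.
settling becomes 7*gain + 44.
Linear in gain, so extremes are at the endpoints: gain = 1 gives settling = 51; gain = 6 gives settling = 86.

51 to 86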